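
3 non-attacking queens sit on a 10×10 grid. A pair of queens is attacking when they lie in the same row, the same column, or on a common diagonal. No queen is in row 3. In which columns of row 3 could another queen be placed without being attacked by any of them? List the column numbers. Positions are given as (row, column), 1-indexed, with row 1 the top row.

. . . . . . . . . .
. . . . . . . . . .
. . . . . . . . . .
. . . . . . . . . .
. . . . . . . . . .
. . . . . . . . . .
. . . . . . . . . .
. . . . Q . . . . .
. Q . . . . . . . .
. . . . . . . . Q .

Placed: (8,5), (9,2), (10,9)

columns 1, 3, 4, 6, 7

(8,5) attacks row 3 at column 5 and diagonals 10.
(9,2) attacks row 3 at column 2 and diagonals 8.
(10,9) attacks row 3 at column 9 and diagonals 2.
Attacked columns: {2, 5, 8, 9, 10}. Safe: {1, 3, 4, 6, 7}.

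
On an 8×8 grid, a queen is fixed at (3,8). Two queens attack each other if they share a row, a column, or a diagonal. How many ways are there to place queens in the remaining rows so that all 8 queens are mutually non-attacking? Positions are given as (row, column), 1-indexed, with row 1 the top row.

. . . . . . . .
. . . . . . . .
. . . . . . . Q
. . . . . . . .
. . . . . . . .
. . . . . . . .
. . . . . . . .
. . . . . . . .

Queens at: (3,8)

16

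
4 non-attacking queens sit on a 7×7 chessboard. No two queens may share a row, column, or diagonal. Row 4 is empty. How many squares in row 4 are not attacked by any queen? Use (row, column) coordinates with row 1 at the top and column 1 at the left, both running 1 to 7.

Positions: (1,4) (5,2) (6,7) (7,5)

1

(1,4) attacks row 4 at column 4 and diagonals 1, 7.
(5,2) attacks row 4 at column 2 and diagonals 1, 3.
(6,7) attacks row 4 at column 7 and diagonals 5.
(7,5) attacks row 4 at column 5 and diagonals 2.
Attacked columns: {1, 2, 3, 4, 5, 7}. Safe: {6}.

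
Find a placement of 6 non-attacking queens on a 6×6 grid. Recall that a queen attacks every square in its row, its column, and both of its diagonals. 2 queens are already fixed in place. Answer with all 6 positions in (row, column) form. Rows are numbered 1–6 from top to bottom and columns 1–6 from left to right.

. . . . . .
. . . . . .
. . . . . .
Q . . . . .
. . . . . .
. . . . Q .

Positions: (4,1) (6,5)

(1,2) (2,4) (3,6) (4,1) (5,3) (6,5)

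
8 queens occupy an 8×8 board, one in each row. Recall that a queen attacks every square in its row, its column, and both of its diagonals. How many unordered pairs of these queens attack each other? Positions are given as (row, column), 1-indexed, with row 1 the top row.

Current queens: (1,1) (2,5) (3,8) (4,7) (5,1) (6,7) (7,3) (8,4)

Same column: (1,1)–(5,1) (column 1); (4,7)–(6,7) (column 7).
Same diagonal: (2,5)–(4,7) (|2−4| = |5−7| = 2); (3,8)–(4,7) (|3−4| = |8−7| = 1); (5,1)–(7,3) (|5−7| = |1−3| = 2); (5,1)–(8,4) (|5−8| = |1−4| = 3); (7,3)–(8,4) (|7−8| = |3−4| = 1).
Total attacking pairs: 7.

7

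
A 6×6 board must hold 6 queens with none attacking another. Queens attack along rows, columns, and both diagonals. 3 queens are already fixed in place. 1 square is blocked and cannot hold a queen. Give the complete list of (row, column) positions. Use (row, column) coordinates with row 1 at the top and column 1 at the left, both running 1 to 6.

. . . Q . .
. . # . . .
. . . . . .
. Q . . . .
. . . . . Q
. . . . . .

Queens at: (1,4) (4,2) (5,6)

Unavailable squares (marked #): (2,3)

(1,4) (2,1) (3,5) (4,2) (5,6) (6,3)

Row 2: attacked by (1,4)→{3,4,5}; (4,2)→{2,4}; (5,6)→{3,6}. Blocked: 3. Safe: 1. Place at column 1.
Row 3: attacked by (1,4)→{2,4,6}; (2,1)→{1,2}; (4,2)→{1,2,3}; (5,6)→{4,6}. Safe: 5. Place at column 5.
Row 6: attacked by (1,4)→{4}; (2,1)→{1,5}; (3,5)→{2,5}; (4,2)→{2,4}; (5,6)→{5,6}. Safe: 3. Place at column 3.
Columns [4, 1, 5, 2, 6, 3], r−c [-3, 1, -2, 2, -1, 3], r+c [5, 3, 8, 6, 11, 9] are all distinct, so no two queens attack.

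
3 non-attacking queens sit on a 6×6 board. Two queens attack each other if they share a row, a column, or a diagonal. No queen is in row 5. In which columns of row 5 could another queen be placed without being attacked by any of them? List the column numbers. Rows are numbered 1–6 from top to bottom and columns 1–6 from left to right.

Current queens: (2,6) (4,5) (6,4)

(2,6) attacks row 5 at column 6 and diagonals 3.
(4,5) attacks row 5 at column 5 and diagonals 4, 6.
(6,4) attacks row 5 at column 4 and diagonals 3, 5.
Attacked columns: {3, 4, 5, 6}. Safe: {1, 2}.

columns 1, 2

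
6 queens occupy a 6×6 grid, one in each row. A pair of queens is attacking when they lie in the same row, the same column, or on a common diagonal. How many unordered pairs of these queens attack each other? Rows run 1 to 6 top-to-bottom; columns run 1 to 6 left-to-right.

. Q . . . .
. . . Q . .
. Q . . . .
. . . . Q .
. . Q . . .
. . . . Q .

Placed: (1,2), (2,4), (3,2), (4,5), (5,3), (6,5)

4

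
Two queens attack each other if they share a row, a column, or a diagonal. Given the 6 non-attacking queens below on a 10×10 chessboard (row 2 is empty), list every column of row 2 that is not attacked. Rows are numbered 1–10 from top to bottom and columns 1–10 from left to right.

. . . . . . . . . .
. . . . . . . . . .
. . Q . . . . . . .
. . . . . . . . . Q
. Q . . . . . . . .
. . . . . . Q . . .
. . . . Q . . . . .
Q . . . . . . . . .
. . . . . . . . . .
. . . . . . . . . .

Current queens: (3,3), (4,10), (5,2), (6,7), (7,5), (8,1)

columns 6, 9

(3,3) attacks row 2 at column 3 and diagonals 2, 4.
(4,10) attacks row 2 at column 10 and diagonals 8.
(5,2) attacks row 2 at column 2 and diagonals 5.
(6,7) attacks row 2 at column 7 and diagonals 3.
(7,5) attacks row 2 at column 5 and diagonals 10.
(8,1) attacks row 2 at column 1 and diagonals 7.
Attacked columns: {1, 2, 3, 4, 5, 7, 8, 10}. Safe: {6, 9}.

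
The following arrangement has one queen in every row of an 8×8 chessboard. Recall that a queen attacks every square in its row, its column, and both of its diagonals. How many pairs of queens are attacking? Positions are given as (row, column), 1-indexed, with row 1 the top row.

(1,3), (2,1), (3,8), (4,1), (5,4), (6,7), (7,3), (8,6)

3

Same column: (1,3)–(7,3) (column 3); (2,1)–(4,1) (column 1).
Same diagonal: (2,1)–(5,4) (|2−5| = |1−4| = 3).
Total attacking pairs: 3.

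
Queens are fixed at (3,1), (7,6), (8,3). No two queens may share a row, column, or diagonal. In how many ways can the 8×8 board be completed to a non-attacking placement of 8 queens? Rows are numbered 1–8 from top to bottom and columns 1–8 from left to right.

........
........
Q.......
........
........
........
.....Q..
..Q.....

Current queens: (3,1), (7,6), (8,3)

3

Branch on row 1: col 2 → 0; col 4 → 2; col 5 → 1; col 7 → 0; col 8 → 0.
Sum: 0 + 2 + 1 + 0 + 0 = 3.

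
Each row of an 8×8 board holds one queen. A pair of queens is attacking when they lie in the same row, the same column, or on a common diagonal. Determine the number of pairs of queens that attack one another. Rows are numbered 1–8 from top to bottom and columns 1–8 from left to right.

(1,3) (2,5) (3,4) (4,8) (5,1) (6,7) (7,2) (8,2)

3

Same column: (7,2)–(8,2) (column 2).
Same diagonal: (2,5)–(3,4) (|2−3| = |5−4| = 1); (3,4)–(6,7) (|3−6| = |4−7| = 3).
Total attacking pairs: 3.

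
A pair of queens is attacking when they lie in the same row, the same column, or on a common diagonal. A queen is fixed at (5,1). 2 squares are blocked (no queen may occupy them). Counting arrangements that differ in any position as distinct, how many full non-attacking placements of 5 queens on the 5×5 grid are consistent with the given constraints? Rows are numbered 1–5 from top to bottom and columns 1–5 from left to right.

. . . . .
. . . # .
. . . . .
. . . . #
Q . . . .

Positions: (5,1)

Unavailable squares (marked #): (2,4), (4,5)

2

Branch on row 1: col 2 → 0; col 3 → 1; col 4 → 1.
Sum: 0 + 1 + 1 = 2.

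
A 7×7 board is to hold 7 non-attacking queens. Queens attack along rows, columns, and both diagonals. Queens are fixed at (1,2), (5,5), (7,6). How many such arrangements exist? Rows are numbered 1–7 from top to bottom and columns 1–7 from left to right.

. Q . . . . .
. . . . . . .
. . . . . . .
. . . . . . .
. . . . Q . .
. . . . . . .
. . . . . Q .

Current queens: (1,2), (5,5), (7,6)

1

Branch on row 2: col 4 → 1; col 7 → 0.
Sum: 1 + 0 = 1.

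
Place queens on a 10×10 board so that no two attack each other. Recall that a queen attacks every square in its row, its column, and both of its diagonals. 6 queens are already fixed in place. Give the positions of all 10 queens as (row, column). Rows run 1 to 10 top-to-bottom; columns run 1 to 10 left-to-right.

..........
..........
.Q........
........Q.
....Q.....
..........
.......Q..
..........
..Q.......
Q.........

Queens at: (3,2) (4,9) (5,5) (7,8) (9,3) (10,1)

Row 1: attacked by (3,2)→{2,4}; (4,9)→{6,9}; (5,5)→{1,5,9}; (7,8)→{2,8}; (9,3)→{3}; (10,1)→{1,10}. Safe: 7. Place at column 7.
Row 2: attacked by (1,7)→{6,7,8}; (3,2)→{1,2,3}; (4,9)→{7,9}; (5,5)→{2,5,8}; (7,8)→{3,8}; (9,3)→{3,10}; (10,1)→{1,9}. Safe: 4. Place at column 4.
Row 6: attacked by (1,7)→{2,7}; (2,4)→{4,8}; (3,2)→{2,5}; (4,9)→{7,9}; (5,5)→{4,5,6}; (7,8)→{7,8,9}; (9,3)→{3,6}; (10,1)→{1,5}. Safe: 10. Place at column 10.
Row 8: attacked by (1,7)→{7}; (2,4)→{4,10}; (3,2)→{2,7}; (4,9)→{5,9}; (5,5)→{2,5,8}; (6,10)→{8,10}; (7,8)→{7,8,9}; (9,3)→{2,3,4}; (10,1)→{1,3}. Safe: 6. Place at column 6.
Columns [7, 4, 2, 9, 5, 10, 8, 6, 3, 1], r−c [-6, -2, 1, -5, 0, -4, -1, 2, 6, 9], r+c [8, 6, 5, 13, 10, 16, 15, 14, 12, 11] are all distinct, so no two queens attack.

(1,7) (2,4) (3,2) (4,9) (5,5) (6,10) (7,8) (8,6) (9,3) (10,1)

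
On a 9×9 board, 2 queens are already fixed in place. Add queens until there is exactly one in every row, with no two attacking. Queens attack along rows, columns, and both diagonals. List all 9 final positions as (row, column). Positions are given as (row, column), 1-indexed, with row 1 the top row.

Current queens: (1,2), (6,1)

Row 2: attacked by (1,2)→{1,2,3}; (6,1)→{1,5}. Safe: 4, 6, 7, 8, 9. Place at column 8.
Row 3: attacked by (1,2)→{2,4}; (2,8)→{7,8,9}; (6,1)→{1,4}. Safe: 3, 5, 6. Place at column 6.
Row 4: attacked by (1,2)→{2,5}; (2,8)→{6,8}; (3,6)→{5,6,7}; (6,1)→{1,3}. Safe: 4, 9. Place at column 9.
Row 5: attacked by (1,2)→{2,6}; (2,8)→{5,8}; (3,6)→{4,6,8}; (4,9)→{8,9}; (6,1)→{1,2}. Safe: 3, 7. Place at column 3.
Row 7: attacked by (1,2)→{2,8}; (2,8)→{3,8}; (3,6)→{2,6}; (4,9)→{6,9}; (5,3)→{1,3,5}; (6,1)→{1,2}. Safe: 4, 7. Place at column 4.
Row 8: attacked by (1,2)→{2,9}; (2,8)→{2,8}; (3,6)→{1,6}; (4,9)→{5,9}; (5,3)→{3,6}; (6,1)→{1,3}; (7,4)→{3,4,5}. Safe: 7. Place at column 7.
Row 9: attacked by (1,2)→{2}; (2,8)→{1,8}; (3,6)→{6}; (4,9)→{4,9}; (5,3)→{3,7}; (6,1)→{1,4}; (7,4)→{2,4,6}; (8,7)→{6,7,8}. Safe: 5. Place at column 5.
Columns [2, 8, 6, 9, 3, 1, 4, 7, 5], r−c [-1, -6, -3, -5, 2, 5, 3, 1, 4], r+c [3, 10, 9, 13, 8, 7, 11, 15, 14] are all distinct, so no two queens attack.

(1,2) (2,8) (3,6) (4,9) (5,3) (6,1) (7,4) (8,7) (9,5)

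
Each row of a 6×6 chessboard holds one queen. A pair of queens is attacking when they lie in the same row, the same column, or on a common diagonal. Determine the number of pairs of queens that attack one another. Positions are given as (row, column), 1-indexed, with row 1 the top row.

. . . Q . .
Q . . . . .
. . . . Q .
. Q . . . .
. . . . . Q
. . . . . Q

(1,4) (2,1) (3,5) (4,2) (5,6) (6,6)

1

Same column: (5,6)–(6,6) (column 6).
Total attacking pairs: 1.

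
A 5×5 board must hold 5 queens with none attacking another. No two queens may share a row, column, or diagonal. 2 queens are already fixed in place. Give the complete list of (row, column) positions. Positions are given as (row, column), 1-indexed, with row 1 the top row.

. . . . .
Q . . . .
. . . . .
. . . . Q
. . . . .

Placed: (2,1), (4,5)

(1,4) (2,1) (3,3) (4,5) (5,2)

Row 1: attacked by (2,1)→{1,2}; (4,5)→{2,5}. Safe: 3, 4. Place at column 4.
Row 3: attacked by (1,4)→{2,4}; (2,1)→{1,2}; (4,5)→{4,5}. Safe: 3. Place at column 3.
Row 5: attacked by (1,4)→{4}; (2,1)→{1,4}; (3,3)→{1,3,5}; (4,5)→{4,5}. Safe: 2. Place at column 2.
Columns [4, 1, 3, 5, 2], r−c [-3, 1, 0, -1, 3], r+c [5, 3, 6, 9, 7] are all distinct, so no two queens attack.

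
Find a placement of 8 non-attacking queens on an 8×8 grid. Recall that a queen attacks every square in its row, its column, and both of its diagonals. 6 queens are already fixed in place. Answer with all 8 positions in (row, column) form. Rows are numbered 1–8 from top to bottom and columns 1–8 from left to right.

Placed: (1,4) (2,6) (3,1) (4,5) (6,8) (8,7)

Row 5: attacked by (1,4)→{4,8}; (2,6)→{3,6}; (3,1)→{1,3}; (4,5)→{4,5,6}; (6,8)→{7,8}; (8,7)→{4,7}. Safe: 2. Place at column 2.
Row 7: attacked by (1,4)→{4}; (2,6)→{1,6}; (3,1)→{1,5}; (4,5)→{2,5,8}; (5,2)→{2,4}; (6,8)→{7,8}; (8,7)→{6,7,8}. Safe: 3. Place at column 3.
Columns [4, 6, 1, 5, 2, 8, 3, 7], r−c [-3, -4, 2, -1, 3, -2, 4, 1], r+c [5, 8, 4, 9, 7, 14, 10, 15] are all distinct, so no two queens attack.

(1,4) (2,6) (3,1) (4,5) (5,2) (6,8) (7,3) (8,7)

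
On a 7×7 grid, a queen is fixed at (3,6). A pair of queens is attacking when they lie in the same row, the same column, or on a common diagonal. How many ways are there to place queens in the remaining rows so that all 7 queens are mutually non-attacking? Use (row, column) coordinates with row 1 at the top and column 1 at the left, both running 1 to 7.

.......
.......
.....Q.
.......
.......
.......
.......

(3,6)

Branch on row 1: col 1 → 0; col 2 → 1; col 3 → 2; col 5 → 2; col 7 → 1.
Sum: 0 + 1 + 2 + 2 + 1 = 6.

6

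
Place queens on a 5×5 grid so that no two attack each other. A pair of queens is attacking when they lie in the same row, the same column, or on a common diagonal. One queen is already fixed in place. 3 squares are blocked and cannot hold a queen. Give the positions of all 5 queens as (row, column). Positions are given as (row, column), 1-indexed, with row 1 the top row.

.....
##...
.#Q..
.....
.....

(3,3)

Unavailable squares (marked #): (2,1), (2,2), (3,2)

Row 1: attacked by (3,3)→{1,3,5}. Safe: 2, 4. Place at column 2.
Row 2: attacked by (1,2)→{1,2,3}; (3,3)→{2,3,4}. Blocked: 1,2. Safe: 5. Place at column 5.
Row 4: attacked by (1,2)→{2,5}; (2,5)→{3,5}; (3,3)→{2,3,4}. Safe: 1. Place at column 1.
Row 5: attacked by (1,2)→{2}; (2,5)→{2,5}; (3,3)→{1,3,5}; (4,1)→{1,2}. Safe: 4. Place at column 4.
Columns [2, 5, 3, 1, 4], r−c [-1, -3, 0, 3, 1], r+c [3, 7, 6, 5, 9] are all distinct, so no two queens attack.

(1,2) (2,5) (3,3) (4,1) (5,4)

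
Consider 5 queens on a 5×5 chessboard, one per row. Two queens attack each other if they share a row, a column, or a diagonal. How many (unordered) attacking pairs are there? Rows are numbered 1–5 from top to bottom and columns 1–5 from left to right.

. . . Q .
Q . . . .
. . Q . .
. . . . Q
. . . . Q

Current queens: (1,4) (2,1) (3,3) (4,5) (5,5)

2

Same column: (4,5)–(5,5) (column 5).
Same diagonal: (3,3)–(5,5) (|3−5| = |3−5| = 2).
Total attacking pairs: 2.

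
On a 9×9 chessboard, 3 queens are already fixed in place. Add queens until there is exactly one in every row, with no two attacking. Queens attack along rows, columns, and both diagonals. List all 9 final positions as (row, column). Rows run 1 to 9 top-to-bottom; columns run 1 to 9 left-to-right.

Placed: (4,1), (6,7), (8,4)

(1,5) (2,8) (3,6) (4,1) (5,3) (6,7) (7,9) (8,4) (9,2)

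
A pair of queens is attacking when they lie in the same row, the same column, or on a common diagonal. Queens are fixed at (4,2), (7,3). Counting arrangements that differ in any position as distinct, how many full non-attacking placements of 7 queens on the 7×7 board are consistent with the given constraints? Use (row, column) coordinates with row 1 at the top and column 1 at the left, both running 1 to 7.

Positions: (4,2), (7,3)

2

Branch on row 1: col 1 → 1; col 4 → 1; col 6 → 0; col 7 → 0.
Sum: 1 + 1 + 0 + 0 = 2.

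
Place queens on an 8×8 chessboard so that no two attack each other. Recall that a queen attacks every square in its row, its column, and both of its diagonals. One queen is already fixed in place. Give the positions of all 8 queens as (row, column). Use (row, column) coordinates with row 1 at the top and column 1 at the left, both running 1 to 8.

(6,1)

(1,5) (2,3) (3,8) (4,4) (5,7) (6,1) (7,6) (8,2)

Row 1: attacked by (6,1)→{1,6}. Safe: 2, 3, 4, 5, 7, 8. Place at column 5.
Row 2: attacked by (1,5)→{4,5,6}; (6,1)→{1,5}. Safe: 2, 3, 7, 8. Place at column 3.
Row 3: attacked by (1,5)→{3,5,7}; (2,3)→{2,3,4}; (6,1)→{1,4}. Safe: 6, 8. Place at column 8.
Row 4: attacked by (1,5)→{2,5,8}; (2,3)→{1,3,5}; (3,8)→{7,8}; (6,1)→{1,3}. Safe: 4, 6. Place at column 4.
Row 5: attacked by (1,5)→{1,5}; (2,3)→{3,6}; (3,8)→{6,8}; (4,4)→{3,4,5}; (6,1)→{1,2}. Safe: 7. Place at column 7.
Row 7: attacked by (1,5)→{5}; (2,3)→{3,8}; (3,8)→{4,8}; (4,4)→{1,4,7}; (5,7)→{5,7}; (6,1)→{1,2}. Safe: 6. Place at column 6.
Row 8: attacked by (1,5)→{5}; (2,3)→{3}; (3,8)→{3,8}; (4,4)→{4,8}; (5,7)→{4,7}; (6,1)→{1,3}; (7,6)→{5,6,7}. Safe: 2. Place at column 2.
Columns [5, 3, 8, 4, 7, 1, 6, 2], r−c [-4, -1, -5, 0, -2, 5, 1, 6], r+c [6, 5, 11, 8, 12, 7, 13, 10] are all distinct, so no two queens attack.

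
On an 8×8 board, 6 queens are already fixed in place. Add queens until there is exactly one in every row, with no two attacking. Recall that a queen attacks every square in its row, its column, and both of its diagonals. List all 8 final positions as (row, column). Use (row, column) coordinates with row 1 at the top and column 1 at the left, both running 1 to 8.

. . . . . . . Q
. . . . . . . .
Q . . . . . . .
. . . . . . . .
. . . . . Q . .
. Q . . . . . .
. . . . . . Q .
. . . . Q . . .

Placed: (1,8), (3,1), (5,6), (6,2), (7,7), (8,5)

(1,8) (2,4) (3,1) (4,3) (5,6) (6,2) (7,7) (8,5)

Row 2: attacked by (1,8)→{7,8}; (3,1)→{1,2}; (5,6)→{3,6}; (6,2)→{2,6}; (7,7)→{2,7}; (8,5)→{5}. Safe: 4. Place at column 4.
Row 4: attacked by (1,8)→{5,8}; (2,4)→{2,4,6}; (3,1)→{1,2}; (5,6)→{5,6,7}; (6,2)→{2,4}; (7,7)→{4,7}; (8,5)→{1,5}. Safe: 3. Place at column 3.
Columns [8, 4, 1, 3, 6, 2, 7, 5], r−c [-7, -2, 2, 1, -1, 4, 0, 3], r+c [9, 6, 4, 7, 11, 8, 14, 13] are all distinct, so no two queens attack.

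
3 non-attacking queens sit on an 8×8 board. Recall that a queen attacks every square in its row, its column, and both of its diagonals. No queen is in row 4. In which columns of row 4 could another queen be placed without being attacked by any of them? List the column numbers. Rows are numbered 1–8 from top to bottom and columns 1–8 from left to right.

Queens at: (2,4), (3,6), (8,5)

(2,4) attacks row 4 at column 4 and diagonals 2, 6.
(3,6) attacks row 4 at column 6 and diagonals 5, 7.
(8,5) attacks row 4 at column 5 and diagonals 1.
Attacked columns: {1, 2, 4, 5, 6, 7}. Safe: {3, 8}.

columns 3, 8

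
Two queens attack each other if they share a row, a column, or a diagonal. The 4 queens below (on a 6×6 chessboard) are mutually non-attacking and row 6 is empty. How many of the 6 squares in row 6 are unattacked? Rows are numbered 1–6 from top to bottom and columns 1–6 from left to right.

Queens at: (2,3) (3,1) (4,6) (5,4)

1

(2,3) attacks row 6 at column 3.
(3,1) attacks row 6 at column 1 and diagonals 4.
(4,6) attacks row 6 at column 6 and diagonals 4.
(5,4) attacks row 6 at column 4 and diagonals 3, 5.
Attacked columns: {1, 3, 4, 5, 6}. Safe: {2}.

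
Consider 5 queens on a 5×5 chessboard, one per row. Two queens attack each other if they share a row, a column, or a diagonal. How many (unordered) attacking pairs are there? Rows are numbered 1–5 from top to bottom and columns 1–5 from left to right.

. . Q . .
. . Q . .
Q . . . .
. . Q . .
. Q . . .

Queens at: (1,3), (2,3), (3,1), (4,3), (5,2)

Same column: (1,3)–(2,3) (column 3); (1,3)–(4,3) (column 3); (2,3)–(4,3) (column 3).
Same diagonal: (1,3)–(3,1) (|1−3| = |3−1| = 2); (4,3)–(5,2) (|4−5| = |3−2| = 1).
Total attacking pairs: 5.

5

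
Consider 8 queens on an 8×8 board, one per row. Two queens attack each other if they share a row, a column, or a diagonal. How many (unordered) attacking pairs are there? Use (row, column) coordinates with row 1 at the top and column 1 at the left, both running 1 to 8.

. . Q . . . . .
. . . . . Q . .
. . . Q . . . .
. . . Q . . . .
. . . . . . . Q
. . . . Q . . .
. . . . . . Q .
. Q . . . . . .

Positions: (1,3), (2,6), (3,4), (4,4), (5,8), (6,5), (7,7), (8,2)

Same column: (3,4)–(4,4) (column 4).
Same diagonal: (2,6)–(4,4) (|2−4| = |6−4| = 2); (4,4)–(7,7) (|4−7| = |4−7| = 3).
Total attacking pairs: 3.

3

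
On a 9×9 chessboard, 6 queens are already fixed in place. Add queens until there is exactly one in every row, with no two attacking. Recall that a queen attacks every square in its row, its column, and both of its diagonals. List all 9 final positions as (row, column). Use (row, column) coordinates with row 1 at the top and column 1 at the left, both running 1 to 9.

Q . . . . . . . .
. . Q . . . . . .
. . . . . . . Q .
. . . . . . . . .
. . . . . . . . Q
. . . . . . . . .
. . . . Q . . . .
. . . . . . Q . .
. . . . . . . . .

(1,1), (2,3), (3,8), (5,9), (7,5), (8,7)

Row 4: attacked by (1,1)→{1,4}; (2,3)→{1,3,5}; (3,8)→{7,8,9}; (5,9)→{8,9}; (7,5)→{2,5,8}; (8,7)→{3,7}. Safe: 6. Place at column 6.
Row 6: attacked by (1,1)→{1,6}; (2,3)→{3,7}; (3,8)→{5,8}; (4,6)→{4,6,8}; (5,9)→{8,9}; (7,5)→{4,5,6}; (8,7)→{5,7,9}. Safe: 2. Place at column 2.
Row 9: attacked by (1,1)→{1,9}; (2,3)→{3}; (3,8)→{2,8}; (4,6)→{1,6}; (5,9)→{5,9}; (6,2)→{2,5}; (7,5)→{3,5,7}; (8,7)→{6,7,8}. Safe: 4. Place at column 4.
Columns [1, 3, 8, 6, 9, 2, 5, 7, 4], r−c [0, -1, -5, -2, -4, 4, 2, 1, 5], r+c [2, 5, 11, 10, 14, 8, 12, 15, 13] are all distinct, so no two queens attack.

(1,1) (2,3) (3,8) (4,6) (5,9) (6,2) (7,5) (8,7) (9,4)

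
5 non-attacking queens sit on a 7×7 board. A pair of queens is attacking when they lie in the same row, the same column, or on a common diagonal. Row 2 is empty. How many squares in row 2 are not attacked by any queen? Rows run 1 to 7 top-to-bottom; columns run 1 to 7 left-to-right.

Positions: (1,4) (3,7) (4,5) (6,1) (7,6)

1

(1,4) attacks row 2 at column 4 and diagonals 3, 5.
(3,7) attacks row 2 at column 7 and diagonals 6.
(4,5) attacks row 2 at column 5 and diagonals 3, 7.
(6,1) attacks row 2 at column 1 and diagonals 5.
(7,6) attacks row 2 at column 6 and diagonals 1.
Attacked columns: {1, 3, 4, 5, 6, 7}. Safe: {2}.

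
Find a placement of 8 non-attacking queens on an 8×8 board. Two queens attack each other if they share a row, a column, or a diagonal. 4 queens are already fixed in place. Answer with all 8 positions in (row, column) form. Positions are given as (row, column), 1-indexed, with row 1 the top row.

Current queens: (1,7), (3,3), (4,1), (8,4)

Row 2: attacked by (1,7)→{6,7,8}; (3,3)→{2,3,4}; (4,1)→{1,3}; (8,4)→{4}. Safe: 5. Place at column 5.
Row 5: attacked by (1,7)→{3,7}; (2,5)→{2,5,8}; (3,3)→{1,3,5}; (4,1)→{1,2}; (8,4)→{1,4,7}. Safe: 6. Place at column 6.
Row 6: attacked by (1,7)→{2,7}; (2,5)→{1,5}; (3,3)→{3,6}; (4,1)→{1,3}; (5,6)→{5,6,7}; (8,4)→{2,4,6}. Safe: 8. Place at column 8.
Row 7: attacked by (1,7)→{1,7}; (2,5)→{5}; (3,3)→{3,7}; (4,1)→{1,4}; (5,6)→{4,6,8}; (6,8)→{7,8}; (8,4)→{3,4,5}. Safe: 2. Place at column 2.
Columns [7, 5, 3, 1, 6, 8, 2, 4], r−c [-6, -3, 0, 3, -1, -2, 5, 4], r+c [8, 7, 6, 5, 11, 14, 9, 12] are all distinct, so no two queens attack.

(1,7) (2,5) (3,3) (4,1) (5,6) (6,8) (7,2) (8,4)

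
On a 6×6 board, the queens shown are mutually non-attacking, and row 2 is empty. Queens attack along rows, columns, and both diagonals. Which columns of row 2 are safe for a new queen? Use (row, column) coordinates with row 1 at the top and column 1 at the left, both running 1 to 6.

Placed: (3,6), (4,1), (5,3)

(3,6) attacks row 2 at column 6 and diagonals 5.
(4,1) attacks row 2 at column 1 and diagonals 3.
(5,3) attacks row 2 at column 3 and diagonals 6.
Attacked columns: {1, 3, 5, 6}. Safe: {2, 4}.

columns 2, 4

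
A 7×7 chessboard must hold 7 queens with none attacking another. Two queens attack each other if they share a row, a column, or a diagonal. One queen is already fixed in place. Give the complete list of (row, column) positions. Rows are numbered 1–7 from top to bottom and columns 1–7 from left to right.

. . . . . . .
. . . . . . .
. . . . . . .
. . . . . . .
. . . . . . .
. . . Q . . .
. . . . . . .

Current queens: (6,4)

(1,6) (2,3) (3,5) (4,7) (5,1) (6,4) (7,2)

Row 1: attacked by (6,4)→{4}. Safe: 1, 2, 3, 5, 6, 7. Place at column 6.
Row 2: attacked by (1,6)→{5,6,7}; (6,4)→{4}. Safe: 1, 2, 3. Place at column 3.
Row 3: attacked by (1,6)→{4,6}; (2,3)→{2,3,4}; (6,4)→{1,4,7}. Safe: 5. Place at column 5.
Row 4: attacked by (1,6)→{3,6}; (2,3)→{1,3,5}; (3,5)→{4,5,6}; (6,4)→{2,4,6}. Safe: 7. Place at column 7.
Row 5: attacked by (1,6)→{2,6}; (2,3)→{3,6}; (3,5)→{3,5,7}; (4,7)→{6,7}; (6,4)→{3,4,5}. Safe: 1. Place at column 1.
Row 7: attacked by (1,6)→{6}; (2,3)→{3}; (3,5)→{1,5}; (4,7)→{4,7}; (5,1)→{1,3}; (6,4)→{3,4,5}. Safe: 2. Place at column 2.
Columns [6, 3, 5, 7, 1, 4, 2], r−c [-5, -1, -2, -3, 4, 2, 5], r+c [7, 5, 8, 11, 6, 10, 9] are all distinct, so no two queens attack.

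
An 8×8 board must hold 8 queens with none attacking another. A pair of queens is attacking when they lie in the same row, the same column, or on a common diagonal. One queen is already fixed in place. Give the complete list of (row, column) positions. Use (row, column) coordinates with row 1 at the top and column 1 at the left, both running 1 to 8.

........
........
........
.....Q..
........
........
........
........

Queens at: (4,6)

(1,1) (2,5) (3,8) (4,6) (5,3) (6,7) (7,2) (8,4)

Row 1: attacked by (4,6)→{3,6}. Safe: 1, 2, 4, 5, 7, 8. Place at column 1.
Row 2: attacked by (1,1)→{1,2}; (4,6)→{4,6,8}. Safe: 3, 5, 7. Place at column 5.
Row 3: attacked by (1,1)→{1,3}; (2,5)→{4,5,6}; (4,6)→{5,6,7}. Safe: 2, 8. Place at column 8.
Row 5: attacked by (1,1)→{1,5}; (2,5)→{2,5,8}; (3,8)→{6,8}; (4,6)→{5,6,7}. Safe: 3, 4. Place at column 3.
Row 6: attacked by (1,1)→{1,6}; (2,5)→{1,5}; (3,8)→{5,8}; (4,6)→{4,6,8}; (5,3)→{2,3,4}. Safe: 7. Place at column 7.
Row 7: attacked by (1,1)→{1,7}; (2,5)→{5}; (3,8)→{4,8}; (4,6)→{3,6}; (5,3)→{1,3,5}; (6,7)→{6,7,8}. Safe: 2. Place at column 2.
Row 8: attacked by (1,1)→{1,8}; (2,5)→{5}; (3,8)→{3,8}; (4,6)→{2,6}; (5,3)→{3,6}; (6,7)→{5,7}; (7,2)→{1,2,3}. Safe: 4. Place at column 4.
Columns [1, 5, 8, 6, 3, 7, 2, 4], r−c [0, -3, -5, -2, 2, -1, 5, 4], r+c [2, 7, 11, 10, 8, 13, 9, 12] are all distinct, so no two queens attack.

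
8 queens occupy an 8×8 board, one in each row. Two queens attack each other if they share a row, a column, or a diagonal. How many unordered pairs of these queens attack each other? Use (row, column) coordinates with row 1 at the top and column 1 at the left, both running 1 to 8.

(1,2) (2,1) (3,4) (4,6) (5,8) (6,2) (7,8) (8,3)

6

Same column: (1,2)–(6,2) (column 2); (5,8)–(7,8) (column 8).
Same diagonal: (1,2)–(2,1) (|1−2| = |2−1| = 1); (1,2)–(3,4) (|1−3| = |2−4| = 2); (1,2)–(7,8) (|1−7| = |2−8| = 6); (3,4)–(7,8) (|3−7| = |4−8| = 4).
Total attacking pairs: 6.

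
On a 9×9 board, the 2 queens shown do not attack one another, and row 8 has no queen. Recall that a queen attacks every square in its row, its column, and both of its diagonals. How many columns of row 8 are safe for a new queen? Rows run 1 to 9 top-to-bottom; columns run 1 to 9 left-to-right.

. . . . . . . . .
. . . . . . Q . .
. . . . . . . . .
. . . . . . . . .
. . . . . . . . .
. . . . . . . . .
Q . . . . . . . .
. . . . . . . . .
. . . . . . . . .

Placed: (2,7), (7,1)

6

(2,7) attacks row 8 at column 7 and diagonals 1.
(7,1) attacks row 8 at column 1 and diagonals 2.
Attacked columns: {1, 2, 7}. Safe: {3, 4, 5, 6, 8, 9}.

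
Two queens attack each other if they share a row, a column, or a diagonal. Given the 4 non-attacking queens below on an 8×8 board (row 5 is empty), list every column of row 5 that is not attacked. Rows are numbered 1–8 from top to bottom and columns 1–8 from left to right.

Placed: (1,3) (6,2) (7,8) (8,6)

(1,3) attacks row 5 at column 3 and diagonals 7.
(6,2) attacks row 5 at column 2 and diagonals 1, 3.
(7,8) attacks row 5 at column 8 and diagonals 6.
(8,6) attacks row 5 at column 6 and diagonals 3.
Attacked columns: {1, 2, 3, 6, 7, 8}. Safe: {4, 5}.

columns 4, 5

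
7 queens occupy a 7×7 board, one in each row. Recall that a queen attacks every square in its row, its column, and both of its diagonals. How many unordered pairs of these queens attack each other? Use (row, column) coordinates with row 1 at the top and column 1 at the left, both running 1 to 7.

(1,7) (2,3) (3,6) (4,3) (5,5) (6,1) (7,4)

2

Same column: (2,3)–(4,3) (column 3).
Same diagonal: (4,3)–(6,1) (|4−6| = |3−1| = 2).
Total attacking pairs: 2.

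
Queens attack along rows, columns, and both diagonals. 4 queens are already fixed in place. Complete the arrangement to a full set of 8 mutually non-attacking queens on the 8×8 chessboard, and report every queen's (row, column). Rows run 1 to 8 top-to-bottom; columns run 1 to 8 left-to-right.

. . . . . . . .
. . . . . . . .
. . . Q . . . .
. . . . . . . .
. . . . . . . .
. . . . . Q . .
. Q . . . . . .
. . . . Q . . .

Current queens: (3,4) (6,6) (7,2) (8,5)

Row 1: attacked by (3,4)→{2,4,6}; (6,6)→{1,6}; (7,2)→{2,8}; (8,5)→{5}. Safe: 3, 7. Place at column 3.
Row 2: attacked by (1,3)→{2,3,4}; (3,4)→{3,4,5}; (6,6)→{2,6}; (7,2)→{2,7}; (8,5)→{5}. Safe: 1, 8. Place at column 8.
Row 4: attacked by (1,3)→{3,6}; (2,8)→{6,8}; (3,4)→{3,4,5}; (6,6)→{4,6,8}; (7,2)→{2,5}; (8,5)→{1,5}. Safe: 7. Place at column 7.
Row 5: attacked by (1,3)→{3,7}; (2,8)→{5,8}; (3,4)→{2,4,6}; (4,7)→{6,7,8}; (6,6)→{5,6,7}; (7,2)→{2,4}; (8,5)→{2,5,8}. Safe: 1. Place at column 1.
Columns [3, 8, 4, 7, 1, 6, 2, 5], r−c [-2, -6, -1, -3, 4, 0, 5, 3], r+c [4, 10, 7, 11, 6, 12, 9, 13] are all distinct, so no two queens attack.

(1,3) (2,8) (3,4) (4,7) (5,1) (6,6) (7,2) (8,5)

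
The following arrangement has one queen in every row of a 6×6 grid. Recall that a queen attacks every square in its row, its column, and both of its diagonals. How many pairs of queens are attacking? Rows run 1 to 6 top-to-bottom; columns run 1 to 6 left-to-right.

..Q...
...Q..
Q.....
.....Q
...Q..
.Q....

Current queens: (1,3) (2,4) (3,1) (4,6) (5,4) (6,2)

Same column: (2,4)–(5,4) (column 4).
Same diagonal: (1,3)–(2,4) (|1−2| = |3−4| = 1); (1,3)–(3,1) (|1−3| = |3−1| = 2); (1,3)–(4,6) (|1−4| = |3−6| = 3); (2,4)–(4,6) (|2−4| = |4−6| = 2).
Total attacking pairs: 5.

5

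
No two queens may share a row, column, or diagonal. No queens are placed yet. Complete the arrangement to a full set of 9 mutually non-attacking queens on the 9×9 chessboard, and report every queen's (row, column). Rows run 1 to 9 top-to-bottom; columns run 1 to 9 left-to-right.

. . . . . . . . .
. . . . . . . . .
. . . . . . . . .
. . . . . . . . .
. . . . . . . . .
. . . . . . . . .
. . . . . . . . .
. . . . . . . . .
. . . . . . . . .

Row 1: Safe: 1, 2, 3, 4, 5, 6, 7, 8, 9. Place at column 6.
Row 2: attacked by (1,6)→{5,6,7}. Safe: 1, 2, 3, 4, 8, 9. Place at column 2.
Row 3: attacked by (1,6)→{4,6,8}; (2,2)→{1,2,3}. Safe: 5, 7, 9. Place at column 5.
Row 4: attacked by (1,6)→{3,6,9}; (2,2)→{2,4}; (3,5)→{4,5,6}. Safe: 1, 7, 8. Place at column 7.
Row 5: attacked by (1,6)→{2,6}; (2,2)→{2,5}; (3,5)→{3,5,7}; (4,7)→{6,7,8}. Safe: 1, 4, 9. Place at column 9.
Row 6: attacked by (1,6)→{1,6}; (2,2)→{2,6}; (3,5)→{2,5,8}; (4,7)→{5,7,9}; (5,9)→{8,9}. Safe: 3, 4. Place at column 4.
Row 7: attacked by (1,6)→{6}; (2,2)→{2,7}; (3,5)→{1,5,9}; (4,7)→{4,7}; (5,9)→{7,9}; (6,4)→{3,4,5}. Safe: 8. Place at column 8.
Row 8: attacked by (1,6)→{6}; (2,2)→{2,8}; (3,5)→{5}; (4,7)→{3,7}; (5,9)→{6,9}; (6,4)→{2,4,6}; (7,8)→{7,8,9}. Safe: 1. Place at column 1.
Row 9: attacked by (1,6)→{6}; (2,2)→{2,9}; (3,5)→{5}; (4,7)→{2,7}; (5,9)→{5,9}; (6,4)→{1,4,7}; (7,8)→{6,8}; (8,1)→{1,2}. Safe: 3. Place at column 3.
Columns [6, 2, 5, 7, 9, 4, 8, 1, 3], r−c [-5, 0, -2, -3, -4, 2, -1, 7, 6], r+c [7, 4, 8, 11, 14, 10, 15, 9, 12] are all distinct, so no two queens attack.

(1,6) (2,2) (3,5) (4,7) (5,9) (6,4) (7,8) (8,1) (9,3)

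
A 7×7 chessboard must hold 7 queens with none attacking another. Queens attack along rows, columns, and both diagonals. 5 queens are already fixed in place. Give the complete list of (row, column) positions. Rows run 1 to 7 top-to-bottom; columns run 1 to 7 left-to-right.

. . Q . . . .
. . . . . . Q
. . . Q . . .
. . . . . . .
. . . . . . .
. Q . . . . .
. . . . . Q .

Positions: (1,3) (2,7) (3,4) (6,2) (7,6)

(1,3) (2,7) (3,4) (4,1) (5,5) (6,2) (7,6)

Row 4: attacked by (1,3)→{3,6}; (2,7)→{5,7}; (3,4)→{3,4,5}; (6,2)→{2,4}; (7,6)→{3,6}. Safe: 1. Place at column 1.
Row 5: attacked by (1,3)→{3,7}; (2,7)→{4,7}; (3,4)→{2,4,6}; (4,1)→{1,2}; (6,2)→{1,2,3}; (7,6)→{4,6}. Safe: 5. Place at column 5.
Columns [3, 7, 4, 1, 5, 2, 6], r−c [-2, -5, -1, 3, 0, 4, 1], r+c [4, 9, 7, 5, 10, 8, 13] are all distinct, so no two queens attack.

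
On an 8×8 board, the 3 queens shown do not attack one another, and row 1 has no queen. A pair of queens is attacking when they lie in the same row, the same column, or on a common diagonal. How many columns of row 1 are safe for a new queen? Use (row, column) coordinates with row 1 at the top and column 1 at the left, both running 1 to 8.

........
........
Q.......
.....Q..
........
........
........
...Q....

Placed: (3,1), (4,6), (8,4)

(3,1) attacks row 1 at column 1 and diagonals 3.
(4,6) attacks row 1 at column 6 and diagonals 3.
(8,4) attacks row 1 at column 4.
Attacked columns: {1, 3, 4, 6}. Safe: {2, 5, 7, 8}.

4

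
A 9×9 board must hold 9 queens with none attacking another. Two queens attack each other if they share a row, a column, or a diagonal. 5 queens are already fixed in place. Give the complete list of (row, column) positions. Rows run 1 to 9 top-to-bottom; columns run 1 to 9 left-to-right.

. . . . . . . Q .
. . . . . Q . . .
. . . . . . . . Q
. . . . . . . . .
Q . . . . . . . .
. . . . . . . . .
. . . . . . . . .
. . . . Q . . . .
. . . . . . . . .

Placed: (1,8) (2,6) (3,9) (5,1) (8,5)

(1,8) (2,6) (3,9) (4,3) (5,1) (6,4) (7,7) (8,5) (9,2)

Row 4: attacked by (1,8)→{5,8}; (2,6)→{4,6,8}; (3,9)→{8,9}; (5,1)→{1,2}; (8,5)→{1,5,9}. Safe: 3, 7. Place at column 3.
Row 6: attacked by (1,8)→{3,8}; (2,6)→{2,6}; (3,9)→{6,9}; (4,3)→{1,3,5}; (5,1)→{1,2}; (8,5)→{3,5,7}. Safe: 4. Place at column 4.
Row 7: attacked by (1,8)→{2,8}; (2,6)→{1,6}; (3,9)→{5,9}; (4,3)→{3,6}; (5,1)→{1,3}; (6,4)→{3,4,5}; (8,5)→{4,5,6}. Safe: 7. Place at column 7.
Row 9: attacked by (1,8)→{8}; (2,6)→{6}; (3,9)→{3,9}; (4,3)→{3,8}; (5,1)→{1,5}; (6,4)→{1,4,7}; (7,7)→{5,7,9}; (8,5)→{4,5,6}. Safe: 2. Place at column 2.
Columns [8, 6, 9, 3, 1, 4, 7, 5, 2], r−c [-7, -4, -6, 1, 4, 2, 0, 3, 7], r+c [9, 8, 12, 7, 6, 10, 14, 13, 11] are all distinct, so no two queens attack.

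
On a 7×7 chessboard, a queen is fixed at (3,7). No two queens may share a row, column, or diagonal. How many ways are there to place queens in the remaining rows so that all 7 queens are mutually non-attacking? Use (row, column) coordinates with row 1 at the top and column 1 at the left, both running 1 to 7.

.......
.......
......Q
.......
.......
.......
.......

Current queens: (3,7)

Branch on row 1: col 1 → 1; col 2 → 1; col 3 → 1; col 4 → 1; col 6 → 2.
Sum: 1 + 1 + 1 + 1 + 2 = 6.

6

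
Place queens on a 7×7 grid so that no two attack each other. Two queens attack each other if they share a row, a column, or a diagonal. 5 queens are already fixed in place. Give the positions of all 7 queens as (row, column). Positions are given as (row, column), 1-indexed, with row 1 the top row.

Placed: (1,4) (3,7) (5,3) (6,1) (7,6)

Row 2: attacked by (1,4)→{3,4,5}; (3,7)→{6,7}; (5,3)→{3,6}; (6,1)→{1,5}; (7,6)→{1,6}. Safe: 2. Place at column 2.
Row 4: attacked by (1,4)→{1,4,7}; (2,2)→{2,4}; (3,7)→{6,7}; (5,3)→{2,3,4}; (6,1)→{1,3}; (7,6)→{3,6}. Safe: 5. Place at column 5.
Columns [4, 2, 7, 5, 3, 1, 6], r−c [-3, 0, -4, -1, 2, 5, 1], r+c [5, 4, 10, 9, 8, 7, 13] are all distinct, so no two queens attack.

(1,4) (2,2) (3,7) (4,5) (5,3) (6,1) (7,6)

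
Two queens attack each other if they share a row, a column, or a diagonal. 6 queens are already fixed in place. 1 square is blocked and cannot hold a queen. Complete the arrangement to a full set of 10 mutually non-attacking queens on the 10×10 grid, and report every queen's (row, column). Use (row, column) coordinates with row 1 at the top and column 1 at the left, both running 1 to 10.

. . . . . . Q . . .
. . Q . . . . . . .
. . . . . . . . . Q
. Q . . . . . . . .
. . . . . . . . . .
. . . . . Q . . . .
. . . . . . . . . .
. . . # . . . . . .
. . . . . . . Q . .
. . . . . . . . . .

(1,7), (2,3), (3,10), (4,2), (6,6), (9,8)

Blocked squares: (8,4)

(1,7) (2,3) (3,10) (4,2) (5,9) (6,6) (7,4) (8,1) (9,8) (10,5)

Row 5: attacked by (1,7)→{3,7}; (2,3)→{3,6}; (3,10)→{8,10}; (4,2)→{1,2,3}; (6,6)→{5,6,7}; (9,8)→{4,8}. Safe: 9. Place at column 9.
Row 7: attacked by (1,7)→{1,7}; (2,3)→{3,8}; (3,10)→{6,10}; (4,2)→{2,5}; (5,9)→{7,9}; (6,6)→{5,6,7}; (9,8)→{6,8,10}. Safe: 4. Place at column 4.
Row 8: attacked by (1,7)→{7}; (2,3)→{3,9}; (3,10)→{5,10}; (4,2)→{2,6}; (5,9)→{6,9}; (6,6)→{4,6,8}; (7,4)→{3,4,5}; (9,8)→{7,8,9}. Blocked: 4. Safe: 1. Place at column 1.
Row 10: attacked by (1,7)→{7}; (2,3)→{3}; (3,10)→{3,10}; (4,2)→{2,8}; (5,9)→{4,9}; (6,6)→{2,6,10}; (7,4)→{1,4,7}; (8,1)→{1,3}; (9,8)→{7,8,9}. Safe: 5. Place at column 5.
Columns [7, 3, 10, 2, 9, 6, 4, 1, 8, 5], r−c [-6, -1, -7, 2, -4, 0, 3, 7, 1, 5], r+c [8, 5, 13, 6, 14, 12, 11, 9, 17, 15] are all distinct, so no two queens attack.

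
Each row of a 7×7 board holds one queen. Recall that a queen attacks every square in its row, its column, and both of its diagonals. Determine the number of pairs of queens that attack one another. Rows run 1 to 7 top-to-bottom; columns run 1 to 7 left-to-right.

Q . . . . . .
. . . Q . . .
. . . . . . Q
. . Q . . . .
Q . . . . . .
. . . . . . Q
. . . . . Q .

Same column: (1,1)–(5,1) (column 1); (3,7)–(6,7) (column 7).
Same diagonal: (2,4)–(5,1) (|2−5| = |4−1| = 3); (4,3)–(7,6) (|4−7| = |3−6| = 3); (6,7)–(7,6) (|6−7| = |7−6| = 1).
Total attacking pairs: 5.

5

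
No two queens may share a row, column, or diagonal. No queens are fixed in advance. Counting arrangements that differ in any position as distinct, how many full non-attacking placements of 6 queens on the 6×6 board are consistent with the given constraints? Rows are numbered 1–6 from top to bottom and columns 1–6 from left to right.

4

Branch on row 1: col 1 → 0; col 2 → 1; col 3 → 1; col 4 → 1; col 5 → 1; col 6 → 0.
Sum: 0 + 1 + 1 + 1 + 1 + 0 = 4.
(This is the classic 6-queens count.)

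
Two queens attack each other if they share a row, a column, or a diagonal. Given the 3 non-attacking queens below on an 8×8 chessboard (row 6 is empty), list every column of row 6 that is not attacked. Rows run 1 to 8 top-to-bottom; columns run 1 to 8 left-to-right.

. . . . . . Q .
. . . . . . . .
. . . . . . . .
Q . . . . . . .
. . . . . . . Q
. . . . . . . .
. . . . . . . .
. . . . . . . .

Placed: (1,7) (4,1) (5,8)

columns 4, 5, 6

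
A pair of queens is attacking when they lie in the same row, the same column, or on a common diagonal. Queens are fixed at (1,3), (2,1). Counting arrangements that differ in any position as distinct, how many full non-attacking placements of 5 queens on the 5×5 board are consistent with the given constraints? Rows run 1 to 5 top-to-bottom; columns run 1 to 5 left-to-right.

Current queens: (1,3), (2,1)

1

Branch on row 3: col 4 → 1.
Sum: 1 = 1.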